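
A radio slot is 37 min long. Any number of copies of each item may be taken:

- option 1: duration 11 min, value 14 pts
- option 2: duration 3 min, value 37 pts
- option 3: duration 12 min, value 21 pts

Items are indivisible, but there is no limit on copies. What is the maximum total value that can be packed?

Best value-per-unit is option 2 at 37/3, and filling with it alone uses duration 12×3=36. No mix of the others beats 12×37 = 444.

444 pts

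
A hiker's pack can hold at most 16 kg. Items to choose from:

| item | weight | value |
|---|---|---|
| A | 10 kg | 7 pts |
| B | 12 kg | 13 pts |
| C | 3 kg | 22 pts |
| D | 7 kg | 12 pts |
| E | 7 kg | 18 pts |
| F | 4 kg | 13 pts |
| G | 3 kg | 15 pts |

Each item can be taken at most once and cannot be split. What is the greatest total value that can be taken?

This is a 0/1 knapsack; check combinations near the capacity.
- C+E+G: weight 3+7+3=13, value 22+18+15=55
- C+E+F: weight 3+7+4=14, value 22+18+13=53
- C+F+G: weight 3+4+3=10, value 22+13+15=50
- C+D+G: weight 3+7+3=13, value 22+12+15=49
Best: 55 pts.

55 pts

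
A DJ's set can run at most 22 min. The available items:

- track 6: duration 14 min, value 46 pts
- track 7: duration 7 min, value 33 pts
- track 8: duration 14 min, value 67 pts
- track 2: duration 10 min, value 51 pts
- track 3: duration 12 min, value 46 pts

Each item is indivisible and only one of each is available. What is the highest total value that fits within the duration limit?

100 pts

This is a 0/1 knapsack; check combinations near the capacity.
- track 7+track 8: duration 7+14=21, value 33+67=100
- track 2+track 3: duration 10+12=22, value 51+46=97
- track 7+track 2: duration 7+10=17, value 33+51=84
- track 7+track 3: duration 7+12=19, value 33+46=79
Best: 100 pts.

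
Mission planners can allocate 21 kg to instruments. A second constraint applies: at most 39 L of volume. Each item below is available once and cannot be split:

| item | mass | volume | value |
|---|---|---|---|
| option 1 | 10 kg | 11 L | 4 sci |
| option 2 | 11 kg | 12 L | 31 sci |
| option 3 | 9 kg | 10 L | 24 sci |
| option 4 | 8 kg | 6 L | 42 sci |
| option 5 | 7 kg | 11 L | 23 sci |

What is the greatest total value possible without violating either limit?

73 sci

Feasible sets respecting both limits:
- option 2+option 4: mass 19, volume 18, value 73
- option 3+option 4: mass 17, volume 16, value 66
- option 4+option 5: mass 15, volume 17, value 65
- option 2+option 3: mass 20, volume 22, value 55
Best: 73 sci.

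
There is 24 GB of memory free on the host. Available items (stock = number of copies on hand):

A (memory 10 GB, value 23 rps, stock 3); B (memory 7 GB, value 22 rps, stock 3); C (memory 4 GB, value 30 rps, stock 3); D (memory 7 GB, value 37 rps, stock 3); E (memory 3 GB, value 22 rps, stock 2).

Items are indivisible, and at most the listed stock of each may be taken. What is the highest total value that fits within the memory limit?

Best selections within memory 24 and stock limits:
- 3×C + 1×D + 1×E: memory 22, value 149
- 1×C + 2×D + 2×E: memory 24, value 148
- 2×C + 1×D + 2×E: memory 21, value 141
- 3×C + 2×E: memory 18, value 134
Best: 149 rps.

149 rps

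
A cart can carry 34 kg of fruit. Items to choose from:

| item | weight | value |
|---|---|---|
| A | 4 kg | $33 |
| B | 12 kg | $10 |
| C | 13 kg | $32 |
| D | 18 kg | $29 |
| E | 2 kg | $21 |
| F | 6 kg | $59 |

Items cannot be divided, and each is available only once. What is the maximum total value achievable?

$145

This is a 0/1 knapsack; check combinations near the capacity.
- A+C+E+F: weight 4+13+2+6=25, value 33+32+21+59=145
- A+D+E+F: weight 4+18+2+6=30, value 33+29+21+59=142
- A+C+F: weight 4+13+6=23, value 33+32+59=124
- A+B+E+F: weight 4+12+2+6=24, value 33+10+21+59=123
Best: $145.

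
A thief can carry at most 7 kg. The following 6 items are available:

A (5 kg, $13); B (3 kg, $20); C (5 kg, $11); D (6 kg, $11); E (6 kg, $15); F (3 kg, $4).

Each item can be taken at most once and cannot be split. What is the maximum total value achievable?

Check high-value combinations within 7 kg:
- B+F: weight 3+3=6, value 20+4=24
- B: weight 3, value 20
- E: weight 6, value 15
- A: weight 5, value 13
- C: weight 5, value 11
Best: $24.

$24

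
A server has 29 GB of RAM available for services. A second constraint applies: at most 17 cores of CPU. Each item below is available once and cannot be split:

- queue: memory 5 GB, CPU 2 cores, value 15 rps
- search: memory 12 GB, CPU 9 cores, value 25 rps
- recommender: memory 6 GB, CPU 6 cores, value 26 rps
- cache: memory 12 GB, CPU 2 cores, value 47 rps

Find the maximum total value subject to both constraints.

Feasible sets respecting both limits:
- queue+recommender+cache: memory 23, CPU 10, value 88
- queue+search+cache: memory 29, CPU 13, value 87
- recommender+cache: memory 18, CPU 8, value 73
- search+cache: memory 24, CPU 11, value 72
Best: 88 rps.

88 rps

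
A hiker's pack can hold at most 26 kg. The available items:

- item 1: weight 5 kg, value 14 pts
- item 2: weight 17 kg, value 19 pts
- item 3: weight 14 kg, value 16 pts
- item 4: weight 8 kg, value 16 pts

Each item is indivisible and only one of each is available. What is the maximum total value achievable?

35 pts

Check high-value combinations within 26 kg:
- item 2+item 4: weight 17+8=25, value 19+16=35
- item 1+item 2: weight 5+17=22, value 14+19=33
- item 3+item 4: weight 14+8=22, value 16+16=32
- item 1+item 4: weight 5+8=13, value 14+16=30
Best: 35 pts.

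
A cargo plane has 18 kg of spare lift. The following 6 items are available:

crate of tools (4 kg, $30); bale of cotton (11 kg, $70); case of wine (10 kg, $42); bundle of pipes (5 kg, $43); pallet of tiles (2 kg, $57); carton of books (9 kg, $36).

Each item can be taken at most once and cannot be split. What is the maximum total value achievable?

$170

This is a 0/1 knapsack; check combinations near the capacity.
- bale of cotton+bundle of pipes+pallet of tiles: weight 11+5+2=18, value 70+43+57=170
- crate of tools+bale of cotton+pallet of tiles: weight 4+11+2=17, value 30+70+57=157
- case of wine+bundle of pipes+pallet of tiles: weight 10+5+2=17, value 42+43+57=142
- bundle of pipes+pallet of tiles+carton of books: weight 5+2+9=16, value 43+57+36=136
Best: $170.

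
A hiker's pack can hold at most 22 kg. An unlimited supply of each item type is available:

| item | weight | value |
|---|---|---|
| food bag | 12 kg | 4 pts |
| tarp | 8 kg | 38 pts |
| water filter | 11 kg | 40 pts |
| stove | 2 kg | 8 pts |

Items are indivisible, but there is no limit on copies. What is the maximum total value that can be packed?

100 pts

Best value-per-unit is tarp at 38/8; filling with it alone gives 2×38 = 76.
Optimal mix: 2×tarp + 3×stove → weight 22, value 100.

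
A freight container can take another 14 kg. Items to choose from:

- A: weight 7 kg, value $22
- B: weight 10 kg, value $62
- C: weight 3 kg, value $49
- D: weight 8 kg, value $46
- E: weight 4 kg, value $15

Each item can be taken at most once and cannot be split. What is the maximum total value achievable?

Check high-value combinations within 14 kg:
- B+C: weight 10+3=13, value 62+49=111
- C+D: weight 3+8=11, value 49+46=95
- A+C+E: weight 7+3+4=14, value 22+49+15=86
- B+E: weight 10+4=14, value 62+15=77
- A+C: weight 7+3=10, value 22+49=71
Best: $111.

$111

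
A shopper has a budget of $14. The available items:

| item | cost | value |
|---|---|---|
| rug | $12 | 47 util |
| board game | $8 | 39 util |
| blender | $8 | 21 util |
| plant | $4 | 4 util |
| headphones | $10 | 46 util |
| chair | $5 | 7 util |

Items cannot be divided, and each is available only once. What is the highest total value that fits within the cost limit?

50 util

Check high-value combinations within $14:
- plant+headphones: cost 4+10=14, value 4+46=50
- rug: cost 12, value 47
- headphones: cost 10, value 46
Best: 50 util.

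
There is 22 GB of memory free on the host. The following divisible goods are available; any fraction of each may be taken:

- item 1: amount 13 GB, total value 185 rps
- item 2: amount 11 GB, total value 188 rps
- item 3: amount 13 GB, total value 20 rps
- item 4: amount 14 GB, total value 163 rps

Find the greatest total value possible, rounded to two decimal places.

344.54

Take in order of value per unit:
- item 2 (188/11 per unit): all 11 → value 188, running total 188.00
- item 1 (185/13 per unit): 11 of 13 → value 11×185/13 = 156.5385, running total 344.54
Total 344.54.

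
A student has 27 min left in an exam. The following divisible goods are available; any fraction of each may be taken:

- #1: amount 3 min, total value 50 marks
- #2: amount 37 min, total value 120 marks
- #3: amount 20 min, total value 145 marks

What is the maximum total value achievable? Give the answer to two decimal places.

Take in order of value per unit:
- #1 (50/3 per unit): all 3 → value 50, running total 50.00
- #3 (145/20 per unit): all 20 → value 145, running total 195.00
- #2 (120/37 per unit): 4 of 37 → value 4×120/37 = 12.9730, running total 207.97
Total 207.97.

207.97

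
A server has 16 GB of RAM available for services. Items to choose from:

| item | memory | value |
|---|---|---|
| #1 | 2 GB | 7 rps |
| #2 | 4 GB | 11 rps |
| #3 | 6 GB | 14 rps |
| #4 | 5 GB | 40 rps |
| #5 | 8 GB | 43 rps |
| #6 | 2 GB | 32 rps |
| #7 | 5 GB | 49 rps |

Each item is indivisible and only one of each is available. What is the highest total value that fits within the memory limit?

Check high-value combinations within 16 GB:
- #2+#4+#6+#7: memory 4+5+2+5=16, value 11+40+32+49=132
- #1+#4+#6+#7: memory 2+5+2+5=14, value 7+40+32+49=128
- #5+#6+#7: memory 8+2+5=15, value 43+32+49=124
- #4+#6+#7: memory 5+2+5=12, value 40+32+49=121
- #4+#5+#6: memory 5+8+2=15, value 40+43+32=115
Best: 132 rps.

132 rps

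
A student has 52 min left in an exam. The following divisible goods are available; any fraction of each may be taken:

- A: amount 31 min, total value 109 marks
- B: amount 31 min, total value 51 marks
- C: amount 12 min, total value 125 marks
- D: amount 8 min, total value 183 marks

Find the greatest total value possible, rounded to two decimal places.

Take in order of value per unit:
- D (183/8 per unit): all 8 → value 183, running total 183.00
- C (125/12 per unit): all 12 → value 125, running total 308.00
- A (109/31 per unit): all 31 → value 109, running total 417.00
- B (51/31 per unit): 1 of 31 → value 1×51/31 = 1.6452, running total 418.65
Total 418.65.

418.65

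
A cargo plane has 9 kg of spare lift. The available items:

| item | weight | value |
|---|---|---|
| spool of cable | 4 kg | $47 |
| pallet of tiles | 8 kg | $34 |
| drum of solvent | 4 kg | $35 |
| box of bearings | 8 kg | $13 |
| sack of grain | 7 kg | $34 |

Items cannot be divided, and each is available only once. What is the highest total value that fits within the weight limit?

This is a 0/1 knapsack; check combinations near the capacity.
- spool of cable+drum of solvent: weight 4+4=8, value 47+35=82
- spool of cable: weight 4, value 47
- drum of solvent: weight 4, value 35
- sack of grain: weight 7, value 34
- pallet of tiles: weight 8, value 34
Best: $82.

$82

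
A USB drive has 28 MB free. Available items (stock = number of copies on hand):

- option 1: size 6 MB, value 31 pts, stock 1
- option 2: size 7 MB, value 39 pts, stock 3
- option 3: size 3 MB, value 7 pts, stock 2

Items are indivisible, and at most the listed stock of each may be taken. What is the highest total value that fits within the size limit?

148 pts

Best selections within size 28 and stock limits:
- 1×option 1 + 3×option 2: size 27, value 148
- 3×option 2 + 2×option 3: size 27, value 131
Best: 148 pts.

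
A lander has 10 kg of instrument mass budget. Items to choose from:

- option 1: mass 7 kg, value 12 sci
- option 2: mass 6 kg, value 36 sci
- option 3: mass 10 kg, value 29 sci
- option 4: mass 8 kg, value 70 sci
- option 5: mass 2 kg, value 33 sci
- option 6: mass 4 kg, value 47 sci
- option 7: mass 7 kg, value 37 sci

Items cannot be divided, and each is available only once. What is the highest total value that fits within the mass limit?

This is a 0/1 knapsack; check combinations near the capacity.
- option 4+option 5: mass 8+2=10, value 70+33=103
- option 2+option 6: mass 6+4=10, value 36+47=83
- option 5+option 6: mass 2+4=6, value 33+47=80
Best: 103 sci.

103 sci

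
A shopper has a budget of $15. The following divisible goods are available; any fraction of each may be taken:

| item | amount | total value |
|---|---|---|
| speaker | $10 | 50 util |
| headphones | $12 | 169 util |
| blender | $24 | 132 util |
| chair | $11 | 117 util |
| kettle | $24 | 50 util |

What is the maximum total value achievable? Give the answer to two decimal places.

Take in order of value per unit:
- headphones (169/12 per unit): all 12 → value 169, running total 169.00
- chair (117/11 per unit): 3 of 11 → value 3×117/11 = 31.9091, running total 200.91
Total 200.91.

200.91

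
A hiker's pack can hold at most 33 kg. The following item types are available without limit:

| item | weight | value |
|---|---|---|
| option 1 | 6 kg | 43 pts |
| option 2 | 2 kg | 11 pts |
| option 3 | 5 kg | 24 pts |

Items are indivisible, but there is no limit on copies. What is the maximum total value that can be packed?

226 pts

Best value-per-unit is option 1 at 43/6; filling with it alone gives 5×43 = 215.
Optimal mix: 5×option 1 + 1×option 2 → weight 32, value 226.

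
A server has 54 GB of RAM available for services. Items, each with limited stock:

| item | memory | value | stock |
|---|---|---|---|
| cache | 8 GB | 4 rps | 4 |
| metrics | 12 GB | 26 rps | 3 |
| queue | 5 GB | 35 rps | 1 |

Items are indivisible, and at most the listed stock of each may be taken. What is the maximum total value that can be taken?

117 rps

Best selections within memory 54 and stock limits:
- 1×cache + 3×metrics + 1×queue: memory 49, value 117
- 3×metrics + 1×queue: memory 41, value 113
- 3×cache + 2×metrics + 1×queue: memory 53, value 99
- 2×cache + 2×metrics + 1×queue: memory 45, value 95
Best: 117 rps.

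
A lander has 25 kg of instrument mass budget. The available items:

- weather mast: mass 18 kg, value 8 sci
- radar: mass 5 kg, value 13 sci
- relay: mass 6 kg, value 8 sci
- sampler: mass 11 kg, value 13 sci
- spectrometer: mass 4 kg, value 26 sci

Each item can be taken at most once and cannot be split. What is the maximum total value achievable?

Check high-value combinations within 25 kg:
- radar+sampler+spectrometer: mass 5+11+4=20, value 13+13+26=52
- radar+relay+spectrometer: mass 5+6+4=15, value 13+8+26=47
- relay+sampler+spectrometer: mass 6+11+4=21, value 8+13+26=47
- radar+spectrometer: mass 5+4=9, value 13+26=39
- sampler+spectrometer: mass 11+4=15, value 13+26=39
Best: 52 sci.

52 sci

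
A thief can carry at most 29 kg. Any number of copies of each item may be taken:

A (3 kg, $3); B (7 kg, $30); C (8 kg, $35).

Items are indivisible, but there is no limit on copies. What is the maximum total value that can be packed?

Best value-per-unit is C at 35/8; filling with it alone gives 3×35 = 105.
Optimal mix: 3×B + 1×C → weight 29, value 125.

$125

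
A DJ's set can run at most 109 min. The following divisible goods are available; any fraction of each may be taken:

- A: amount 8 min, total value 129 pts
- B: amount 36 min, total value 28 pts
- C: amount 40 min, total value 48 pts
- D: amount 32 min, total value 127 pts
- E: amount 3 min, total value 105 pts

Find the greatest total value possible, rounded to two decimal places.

Take in order of value per unit:
- E (105/3 per unit): all 3 → value 105, running total 105.00
- A (129/8 per unit): all 8 → value 129, running total 234.00
- D (127/32 per unit): all 32 → value 127, running total 361.00
- C (48/40 per unit): all 40 → value 48, running total 409.00
- B (28/36 per unit): 26 of 36 → value 26×28/36 = 20.2222, running total 429.22
Total 429.22.

429.22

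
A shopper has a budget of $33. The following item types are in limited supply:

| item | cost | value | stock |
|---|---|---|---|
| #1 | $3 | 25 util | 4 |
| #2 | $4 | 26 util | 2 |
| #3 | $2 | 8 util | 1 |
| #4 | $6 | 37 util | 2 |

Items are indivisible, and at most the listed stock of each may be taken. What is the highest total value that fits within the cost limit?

Top feasible selections:
- 4×#1 + 2×#2 + 2×#4: cost 32, value 226
- 3×#1 + 2×#2 + 1×#3 + 2×#4: cost 31, value 209
- 4×#1 + 1×#2 + 1×#3 + 2×#4: cost 30, value 208
- 3×#1 + 2×#2 + 2×#4: cost 29, value 201
Best: 226 util.

226 util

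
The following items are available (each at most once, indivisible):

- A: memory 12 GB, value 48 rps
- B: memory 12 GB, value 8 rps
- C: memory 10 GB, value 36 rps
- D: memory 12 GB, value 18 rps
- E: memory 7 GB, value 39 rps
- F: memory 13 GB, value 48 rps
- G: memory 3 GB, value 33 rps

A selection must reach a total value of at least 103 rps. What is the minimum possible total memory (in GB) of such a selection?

20

Subsets with value ≥ 103, sorted by total memory:
- C+E+G: memory 20, value 108
- A+E+G: memory 22, value 120
Minimum memory: 20 GB.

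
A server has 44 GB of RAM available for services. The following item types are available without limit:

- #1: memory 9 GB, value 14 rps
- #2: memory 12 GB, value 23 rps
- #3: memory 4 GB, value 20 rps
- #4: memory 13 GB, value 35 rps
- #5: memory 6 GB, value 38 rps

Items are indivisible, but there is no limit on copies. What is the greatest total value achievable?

268 rps

Best value-per-unit is #5 at 38/6; filling with it alone gives 7×38 = 266.
Optimal mix: 2×#3 + 6×#5 → memory 44, value 268.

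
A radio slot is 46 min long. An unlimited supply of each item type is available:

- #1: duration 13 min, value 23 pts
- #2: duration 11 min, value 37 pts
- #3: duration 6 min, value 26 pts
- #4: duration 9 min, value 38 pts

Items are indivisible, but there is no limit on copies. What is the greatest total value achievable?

Best value-per-unit is #3 at 26/6; filling with it alone gives 7×26 = 182.
Optimal mix: 6×#3 + 1×#4 → duration 45, value 194.

194 pts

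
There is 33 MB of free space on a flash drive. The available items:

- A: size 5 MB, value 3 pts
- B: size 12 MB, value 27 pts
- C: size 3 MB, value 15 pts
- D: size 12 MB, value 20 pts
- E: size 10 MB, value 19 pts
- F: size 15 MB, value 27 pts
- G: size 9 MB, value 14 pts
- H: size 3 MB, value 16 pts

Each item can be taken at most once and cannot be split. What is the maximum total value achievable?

This is a 0/1 knapsack; check combinations near the capacity.
- B+C+F+H: size 12+3+15+3=33, value 27+15+27+16=85
- A+B+C+E+H: size 5+12+3+10+3=33, value 3+27+15+19+16=80
- B+C+D+H: size 12+3+12+3=30, value 27+15+20+16=78
Best: 85 pts.

85 pts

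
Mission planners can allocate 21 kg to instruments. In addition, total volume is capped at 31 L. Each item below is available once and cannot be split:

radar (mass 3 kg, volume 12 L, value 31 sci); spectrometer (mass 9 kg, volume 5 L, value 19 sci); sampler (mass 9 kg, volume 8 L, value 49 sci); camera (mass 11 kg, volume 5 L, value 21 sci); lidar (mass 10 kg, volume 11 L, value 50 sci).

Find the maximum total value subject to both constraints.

99 sci

Feasible sets respecting both limits:
- radar+spectrometer+sampler: mass 21, volume 25, value 99
- sampler+lidar: mass 19, volume 19, value 99
- radar+lidar: mass 13, volume 23, value 81
- radar+sampler: mass 12, volume 20, value 80
Best: 99 sci.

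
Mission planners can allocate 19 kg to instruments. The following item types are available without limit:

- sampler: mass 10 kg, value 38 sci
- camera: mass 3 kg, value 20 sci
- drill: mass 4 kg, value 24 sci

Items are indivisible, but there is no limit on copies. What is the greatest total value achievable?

124 sci

Best value-per-unit is camera at 20/3; filling with it alone gives 6×20 = 120.
Optimal mix: 5×camera + 1×drill → mass 19, value 124.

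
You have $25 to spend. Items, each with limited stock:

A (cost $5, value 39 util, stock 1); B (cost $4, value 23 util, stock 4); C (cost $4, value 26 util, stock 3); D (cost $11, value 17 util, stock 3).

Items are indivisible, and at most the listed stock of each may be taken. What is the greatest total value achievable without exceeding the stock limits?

163 util

Best selections within cost 25 and stock limits:
- 1×A + 2×B + 3×C: cost 25, value 163
- 1×A + 3×B + 2×C: cost 25, value 160
Best: 163 util.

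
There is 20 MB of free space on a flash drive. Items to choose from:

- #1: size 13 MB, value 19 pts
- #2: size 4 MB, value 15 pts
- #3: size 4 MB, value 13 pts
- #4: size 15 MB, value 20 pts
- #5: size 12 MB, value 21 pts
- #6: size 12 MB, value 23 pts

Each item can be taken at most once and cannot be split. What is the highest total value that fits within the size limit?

51 pts

Check high-value combinations within 20 MB:
- #2+#3+#6: size 4+4+12=20, value 15+13+23=51
- #2+#3+#5: size 4+4+12=20, value 15+13+21=49
- #2+#6: size 4+12=16, value 15+23=38
Best: 51 pts.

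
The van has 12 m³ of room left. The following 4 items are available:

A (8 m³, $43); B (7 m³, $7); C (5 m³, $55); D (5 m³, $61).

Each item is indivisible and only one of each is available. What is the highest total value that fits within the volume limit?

Check high-value combinations within 12 m³:
- C+D: volume 5+5=10, value 55+61=116
- B+D: volume 7+5=12, value 7+61=68
- B+C: volume 7+5=12, value 7+55=62
- D: volume 5, value 61
Best: $116.

$116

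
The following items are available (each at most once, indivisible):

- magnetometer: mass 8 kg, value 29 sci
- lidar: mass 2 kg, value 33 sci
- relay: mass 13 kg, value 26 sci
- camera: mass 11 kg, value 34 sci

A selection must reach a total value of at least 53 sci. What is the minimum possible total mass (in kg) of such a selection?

10

Subsets with value ≥ 53, sorted by total mass:
- magnetometer+lidar: mass 10, value 62
- lidar+camera: mass 13, value 67
- lidar+relay: mass 15, value 59
- magnetometer+camera: mass 19, value 63
Minimum mass: 10 kg.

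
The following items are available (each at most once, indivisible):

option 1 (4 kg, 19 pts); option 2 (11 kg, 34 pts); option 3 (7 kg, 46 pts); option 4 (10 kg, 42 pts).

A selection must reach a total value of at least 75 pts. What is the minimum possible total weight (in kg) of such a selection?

17

Subsets with value ≥ 75, sorted by total weight:
- option 3+option 4: weight 17, value 88
- option 2+option 3: weight 18, value 80
- option 1+option 3+option 4: weight 21, value 107
Minimum weight: 17 kg.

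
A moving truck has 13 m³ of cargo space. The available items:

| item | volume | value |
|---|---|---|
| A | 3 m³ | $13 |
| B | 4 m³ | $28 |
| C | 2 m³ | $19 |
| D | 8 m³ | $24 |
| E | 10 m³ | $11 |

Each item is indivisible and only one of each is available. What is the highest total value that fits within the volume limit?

$60

Check high-value combinations within 13 m³:
- A+B+C: volume 3+4+2=9, value 13+28+19=60
- A+C+D: volume 3+2+8=13, value 13+19+24=56
- B+D: volume 4+8=12, value 28+24=52
Best: $60.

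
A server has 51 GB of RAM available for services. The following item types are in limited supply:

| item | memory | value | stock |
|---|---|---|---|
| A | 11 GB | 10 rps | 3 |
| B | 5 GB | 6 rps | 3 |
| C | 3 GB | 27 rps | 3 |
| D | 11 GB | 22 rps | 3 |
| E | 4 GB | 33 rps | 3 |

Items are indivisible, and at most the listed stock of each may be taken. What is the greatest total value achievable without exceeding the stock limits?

Best selections within memory 51 and stock limits:
- 1×B + 3×C + 2×D + 3×E: memory 48, value 230
- 3×C + 2×D + 3×E: memory 43, value 224
Best: 230 rps.

230 rps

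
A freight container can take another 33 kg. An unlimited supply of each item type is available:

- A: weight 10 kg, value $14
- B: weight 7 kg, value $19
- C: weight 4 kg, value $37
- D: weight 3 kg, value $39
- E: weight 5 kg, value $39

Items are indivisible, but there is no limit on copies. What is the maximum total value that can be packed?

$429

Best value-per-unit is D at 39/3, and filling with it alone uses weight 11×3=33. No mix of the others beats 11×39 = 429.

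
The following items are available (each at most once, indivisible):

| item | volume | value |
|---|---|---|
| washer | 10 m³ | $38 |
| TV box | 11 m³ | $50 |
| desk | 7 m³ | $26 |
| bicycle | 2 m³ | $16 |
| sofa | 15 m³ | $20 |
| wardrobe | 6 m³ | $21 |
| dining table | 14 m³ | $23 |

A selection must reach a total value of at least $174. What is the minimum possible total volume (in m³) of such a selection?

50

Subsets with value ≥ 174, sorted by total volume:
- washer+TV box+desk+bicycle+wardrobe+dining table: volume 50, value 174
- washer+TV box+desk+sofa+wardrobe+dining table: volume 63, value 178
Minimum volume: 50 m³.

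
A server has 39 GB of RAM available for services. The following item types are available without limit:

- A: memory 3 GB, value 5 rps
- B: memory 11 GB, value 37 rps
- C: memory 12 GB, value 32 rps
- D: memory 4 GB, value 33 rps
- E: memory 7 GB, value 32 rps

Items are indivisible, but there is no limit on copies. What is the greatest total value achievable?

Best value-per-unit is D at 33/4; filling with it alone gives 9×33 = 297.
Optimal mix: 1×A + 9×D → memory 39, value 302.

302 rps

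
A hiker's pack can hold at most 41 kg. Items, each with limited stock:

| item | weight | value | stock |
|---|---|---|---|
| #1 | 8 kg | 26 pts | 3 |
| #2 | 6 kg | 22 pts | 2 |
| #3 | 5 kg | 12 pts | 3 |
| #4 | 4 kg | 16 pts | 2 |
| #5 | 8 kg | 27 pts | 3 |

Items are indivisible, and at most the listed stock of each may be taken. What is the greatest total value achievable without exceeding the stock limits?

142 pts

Top feasible selections:
- 2×#2 + 1×#3 + 2×#4 + 2×#5: weight 41, value 142
- 2×#2 + 1×#4 + 3×#5: weight 40, value 141
Best: 142 pts.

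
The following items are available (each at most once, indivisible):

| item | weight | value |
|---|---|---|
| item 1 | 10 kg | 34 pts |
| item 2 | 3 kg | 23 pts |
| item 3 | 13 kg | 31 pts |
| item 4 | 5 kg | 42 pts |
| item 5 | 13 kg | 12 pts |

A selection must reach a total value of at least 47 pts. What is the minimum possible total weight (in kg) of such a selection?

8

Subsets with value ≥ 47, sorted by total weight:
- item 2+item 4: weight 8, value 65
- item 1+item 2: weight 13, value 57
- item 1+item 4: weight 15, value 76
Minimum weight: 8 kg.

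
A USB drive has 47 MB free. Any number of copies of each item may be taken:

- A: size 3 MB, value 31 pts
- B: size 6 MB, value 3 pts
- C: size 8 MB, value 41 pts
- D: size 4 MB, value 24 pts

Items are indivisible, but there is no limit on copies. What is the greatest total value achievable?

465 pts

Best value-per-unit is A at 31/3, and filling with it alone uses size 15×3=45. No mix of the others beats 15×31 = 465.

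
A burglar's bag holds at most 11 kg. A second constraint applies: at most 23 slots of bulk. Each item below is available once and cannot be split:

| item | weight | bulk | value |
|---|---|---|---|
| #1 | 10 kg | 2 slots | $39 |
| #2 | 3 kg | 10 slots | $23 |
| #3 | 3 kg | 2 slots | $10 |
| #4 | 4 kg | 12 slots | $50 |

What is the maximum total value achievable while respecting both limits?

Feasible sets respecting both limits:
- #2+#4: weight 7, bulk 22, value 73
- #3+#4: weight 7, bulk 14, value 60
- #4: weight 4, bulk 12, value 50
- #1: weight 10, bulk 2, value 39
Best: $73.

$73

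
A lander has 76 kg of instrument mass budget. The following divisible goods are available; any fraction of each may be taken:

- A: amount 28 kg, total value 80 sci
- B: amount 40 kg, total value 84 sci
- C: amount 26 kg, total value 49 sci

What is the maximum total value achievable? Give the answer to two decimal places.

Take in order of value per unit:
- A (80/28 per unit): all 28 → value 80, running total 80.00
- B (84/40 per unit): all 40 → value 84, running total 164.00
- C (49/26 per unit): 8 of 26 → value 8×49/26 = 15.0769, running total 179.08
Total 179.08.

179.08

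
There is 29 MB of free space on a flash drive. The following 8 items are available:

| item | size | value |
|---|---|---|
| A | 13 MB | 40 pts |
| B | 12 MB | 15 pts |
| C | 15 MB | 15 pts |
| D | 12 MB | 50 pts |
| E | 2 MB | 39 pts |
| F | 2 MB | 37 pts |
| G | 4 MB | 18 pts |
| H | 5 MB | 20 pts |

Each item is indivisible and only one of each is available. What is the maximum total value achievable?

166 pts

Check high-value combinations within 29 MB:
- A+D+E+F: size 13+12+2+2=29, value 40+50+39+37=166
- D+E+F+G+H: size 12+2+2+4+5=25, value 50+39+37+18+20=164
- A+E+F+G+H: size 13+2+2+4+5=26, value 40+39+37+18+20=154
Best: 166 pts.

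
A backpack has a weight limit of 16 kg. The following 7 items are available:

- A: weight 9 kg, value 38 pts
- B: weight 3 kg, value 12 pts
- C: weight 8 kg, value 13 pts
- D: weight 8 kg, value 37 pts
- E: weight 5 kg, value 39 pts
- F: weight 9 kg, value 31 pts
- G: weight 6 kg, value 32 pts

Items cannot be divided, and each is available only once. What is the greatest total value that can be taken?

88 pts

Check high-value combinations within 16 kg:
- B+D+E: weight 3+8+5=16, value 12+37+39=88
- B+E+G: weight 3+5+6=14, value 12+39+32=83
- A+E: weight 9+5=14, value 38+39=77
- D+E: weight 8+5=13, value 37+39=76
- E+G: weight 5+6=11, value 39+32=71
Best: 88 pts.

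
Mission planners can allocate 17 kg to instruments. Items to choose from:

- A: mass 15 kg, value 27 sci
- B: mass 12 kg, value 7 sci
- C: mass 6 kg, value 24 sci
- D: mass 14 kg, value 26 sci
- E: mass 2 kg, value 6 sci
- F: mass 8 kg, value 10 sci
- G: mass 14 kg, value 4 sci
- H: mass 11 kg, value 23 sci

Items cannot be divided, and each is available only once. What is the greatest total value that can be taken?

Check high-value combinations within 17 kg:
- C+H: mass 6+11=17, value 24+23=47
- C+E+F: mass 6+2+8=16, value 24+6+10=40
- C+F: mass 6+8=14, value 24+10=34
- A+E: mass 15+2=17, value 27+6=33
- D+E: mass 14+2=16, value 26+6=32
Best: 47 sci.

47 sci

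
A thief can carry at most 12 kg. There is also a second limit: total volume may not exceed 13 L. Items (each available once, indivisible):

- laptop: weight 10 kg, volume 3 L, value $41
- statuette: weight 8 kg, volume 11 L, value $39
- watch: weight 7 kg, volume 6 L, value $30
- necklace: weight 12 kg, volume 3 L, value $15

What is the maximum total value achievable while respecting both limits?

Feasible sets respecting both limits:
- laptop: weight 10, volume 3, value 41
- statuette: weight 8, volume 11, value 39
- watch: weight 7, volume 6, value 30
Best: $41.

$41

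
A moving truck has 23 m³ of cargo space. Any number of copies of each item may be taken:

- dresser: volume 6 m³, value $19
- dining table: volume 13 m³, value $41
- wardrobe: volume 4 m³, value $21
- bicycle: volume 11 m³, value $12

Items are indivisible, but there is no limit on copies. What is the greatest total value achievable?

Best value-per-unit is wardrobe at 21/4, and filling with it alone uses volume 5×4=20. No mix of the others beats 5×21 = 105.

$105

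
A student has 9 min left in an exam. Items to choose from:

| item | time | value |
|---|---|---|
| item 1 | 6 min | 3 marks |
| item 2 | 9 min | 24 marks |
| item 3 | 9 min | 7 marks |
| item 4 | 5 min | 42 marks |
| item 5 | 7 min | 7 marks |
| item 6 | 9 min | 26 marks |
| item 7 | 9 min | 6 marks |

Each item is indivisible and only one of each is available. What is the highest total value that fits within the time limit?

This is a 0/1 knapsack; check combinations near the capacity.
- item 4: time 5, value 42
- item 6: time 9, value 26
- item 2: time 9, value 24
Best: 42 marks.

42 marks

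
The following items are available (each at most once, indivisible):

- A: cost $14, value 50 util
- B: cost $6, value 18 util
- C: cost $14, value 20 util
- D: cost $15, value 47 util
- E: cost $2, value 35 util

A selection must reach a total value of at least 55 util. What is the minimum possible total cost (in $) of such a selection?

16

Subsets with value ≥ 55, sorted by total cost:
- A+E: cost 16, value 85
- C+E: cost 16, value 55
- D+E: cost 17, value 82
- A+B: cost 20, value 68
Minimum cost: 16 $.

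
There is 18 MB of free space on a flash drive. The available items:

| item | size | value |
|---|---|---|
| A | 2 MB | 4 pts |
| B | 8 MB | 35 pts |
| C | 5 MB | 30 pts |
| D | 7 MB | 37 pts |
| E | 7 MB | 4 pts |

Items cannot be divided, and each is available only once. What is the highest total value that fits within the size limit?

76 pts

This is a 0/1 knapsack; check combinations near the capacity.
- A+B+D: size 2+8+7=17, value 4+35+37=76
- B+D: size 8+7=15, value 35+37=72
- A+C+D: size 2+5+7=14, value 4+30+37=71
- A+B+C: size 2+8+5=15, value 4+35+30=69
Best: 76 pts.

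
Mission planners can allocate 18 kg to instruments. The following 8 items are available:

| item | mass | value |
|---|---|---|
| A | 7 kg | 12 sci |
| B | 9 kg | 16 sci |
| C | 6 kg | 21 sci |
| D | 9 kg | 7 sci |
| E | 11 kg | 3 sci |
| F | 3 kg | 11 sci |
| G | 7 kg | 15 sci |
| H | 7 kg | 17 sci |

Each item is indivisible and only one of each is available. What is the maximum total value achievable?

Check high-value combinations within 18 kg:
- C+F+H: mass 6+3+7=16, value 21+11+17=49
- B+C+F: mass 9+6+3=18, value 16+21+11=48
- C+F+G: mass 6+3+7=16, value 21+11+15=47
- A+C+F: mass 7+6+3=16, value 12+21+11=44
- F+G+H: mass 3+7+7=17, value 11+15+17=43
Best: 49 sci.

49 sci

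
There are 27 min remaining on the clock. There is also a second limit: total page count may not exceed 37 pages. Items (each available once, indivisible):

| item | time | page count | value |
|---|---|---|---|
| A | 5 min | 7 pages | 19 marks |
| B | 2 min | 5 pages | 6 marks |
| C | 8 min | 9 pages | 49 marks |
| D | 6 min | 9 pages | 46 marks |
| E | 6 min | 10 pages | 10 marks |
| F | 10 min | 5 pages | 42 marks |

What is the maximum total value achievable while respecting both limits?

Feasible sets respecting both limits:
- B+C+D+F: time 26, page count 28, value 143
- C+D+F: time 24, page count 23, value 137
- A+C+D+E: time 25, page count 35, value 124
- A+B+C+D: time 21, page count 30, value 120
Best: 143 marks.

143 marks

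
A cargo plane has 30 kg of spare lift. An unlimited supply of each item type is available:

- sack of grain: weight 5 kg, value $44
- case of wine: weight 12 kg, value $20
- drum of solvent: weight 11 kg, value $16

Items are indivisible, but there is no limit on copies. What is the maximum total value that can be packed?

$264

Best value-per-unit is sack of grain at 44/5, and filling with it alone uses weight 6×5=30. No mix of the others beats 6×44 = 264.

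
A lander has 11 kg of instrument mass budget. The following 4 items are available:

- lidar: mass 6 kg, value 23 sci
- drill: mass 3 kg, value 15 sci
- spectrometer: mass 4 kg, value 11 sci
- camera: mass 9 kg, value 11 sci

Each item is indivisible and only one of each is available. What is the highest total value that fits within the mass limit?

Check high-value combinations within 11 kg:
- lidar+drill: mass 6+3=9, value 23+15=38
- lidar+spectrometer: mass 6+4=10, value 23+11=34
- drill+spectrometer: mass 3+4=7, value 15+11=26
- lidar: mass 6, value 23
- drill: mass 3, value 15
Best: 38 sci.

38 sci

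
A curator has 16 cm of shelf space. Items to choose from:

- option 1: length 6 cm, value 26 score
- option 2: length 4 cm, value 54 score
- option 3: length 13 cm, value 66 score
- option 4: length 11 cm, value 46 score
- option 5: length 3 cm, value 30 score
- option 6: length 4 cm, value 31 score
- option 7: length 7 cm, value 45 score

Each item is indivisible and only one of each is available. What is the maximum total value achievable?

130 score

Check high-value combinations within 16 cm:
- option 2+option 6+option 7: length 4+4+7=15, value 54+31+45=130
- option 2+option 5+option 7: length 4+3+7=14, value 54+30+45=129
- option 2+option 5+option 6: length 4+3+4=11, value 54+30+31=115
- option 1+option 2+option 6: length 6+4+4=14, value 26+54+31=111
Best: 130 score.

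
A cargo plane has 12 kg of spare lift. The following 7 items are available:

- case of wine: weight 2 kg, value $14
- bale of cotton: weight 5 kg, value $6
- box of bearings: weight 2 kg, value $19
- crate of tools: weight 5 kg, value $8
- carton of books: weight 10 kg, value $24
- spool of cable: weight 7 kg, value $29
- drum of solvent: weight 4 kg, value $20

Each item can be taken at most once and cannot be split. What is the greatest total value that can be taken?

Check high-value combinations within 12 kg:
- case of wine+box of bearings+spool of cable: weight 2+2+7=11, value 14+19+29=62
- case of wine+box of bearings+drum of solvent: weight 2+2+4=8, value 14+19+20=53
- spool of cable+drum of solvent: weight 7+4=11, value 29+20=49
Best: $62.

$62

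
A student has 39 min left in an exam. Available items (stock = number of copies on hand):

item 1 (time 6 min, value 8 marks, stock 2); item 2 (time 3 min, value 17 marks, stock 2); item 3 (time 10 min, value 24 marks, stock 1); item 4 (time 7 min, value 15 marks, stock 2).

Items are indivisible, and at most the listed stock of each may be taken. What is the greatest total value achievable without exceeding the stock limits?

96 marks

Top feasible selections:
- 1×item 1 + 2×item 2 + 1×item 3 + 2×item 4: time 36, value 96
- 2×item 1 + 2×item 2 + 1×item 3 + 1×item 4: time 35, value 89
- 2×item 2 + 1×item 3 + 2×item 4: time 30, value 88
- 2×item 1 + 1×item 2 + 1×item 3 + 2×item 4: time 39, value 87
Best: 96 marks.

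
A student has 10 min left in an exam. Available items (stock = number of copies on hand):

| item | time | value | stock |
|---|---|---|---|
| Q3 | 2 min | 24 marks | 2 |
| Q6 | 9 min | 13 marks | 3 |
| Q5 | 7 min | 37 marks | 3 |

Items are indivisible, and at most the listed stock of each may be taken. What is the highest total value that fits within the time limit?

61 marks

Top feasible selections:
- 1×Q3 + 1×Q5: time 9, value 61
- 2×Q3: time 4, value 48
- 1×Q5: time 7, value 37
Best: 61 marks.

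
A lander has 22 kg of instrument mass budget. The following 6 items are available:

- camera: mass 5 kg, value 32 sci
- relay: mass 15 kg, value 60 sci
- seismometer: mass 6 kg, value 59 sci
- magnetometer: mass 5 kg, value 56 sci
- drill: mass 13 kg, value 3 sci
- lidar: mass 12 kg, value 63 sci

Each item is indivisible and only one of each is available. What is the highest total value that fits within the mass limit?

Check high-value combinations within 22 kg:
- camera+magnetometer+lidar: mass 5+5+12=22, value 32+56+63=151
- camera+seismometer+magnetometer: mass 5+6+5=16, value 32+59+56=147
- seismometer+lidar: mass 6+12=18, value 59+63=122
- magnetometer+lidar: mass 5+12=17, value 56+63=119
- relay+seismometer: mass 15+6=21, value 60+59=119
Best: 151 sci.

151 sci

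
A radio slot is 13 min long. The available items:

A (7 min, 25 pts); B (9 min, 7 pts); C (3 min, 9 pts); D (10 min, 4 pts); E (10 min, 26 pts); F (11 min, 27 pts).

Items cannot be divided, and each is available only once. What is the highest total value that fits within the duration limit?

35 pts

Check high-value combinations within 13 min:
- C+E: duration 3+10=13, value 9+26=35
- A+C: duration 7+3=10, value 25+9=34
- F: duration 11, value 27
- E: duration 10, value 26
- A: duration 7, value 25
Best: 35 pts.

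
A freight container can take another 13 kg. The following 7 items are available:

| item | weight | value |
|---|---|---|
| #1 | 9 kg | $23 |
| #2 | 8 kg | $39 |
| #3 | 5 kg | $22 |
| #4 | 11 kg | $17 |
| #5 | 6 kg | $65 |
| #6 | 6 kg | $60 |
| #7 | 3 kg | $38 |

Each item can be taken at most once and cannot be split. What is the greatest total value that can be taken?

$125

Check high-value combinations within 13 kg:
- #5+#6: weight 6+6=12, value 65+60=125
- #5+#7: weight 6+3=9, value 65+38=103
- #6+#7: weight 6+3=9, value 60+38=98
Best: $125.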